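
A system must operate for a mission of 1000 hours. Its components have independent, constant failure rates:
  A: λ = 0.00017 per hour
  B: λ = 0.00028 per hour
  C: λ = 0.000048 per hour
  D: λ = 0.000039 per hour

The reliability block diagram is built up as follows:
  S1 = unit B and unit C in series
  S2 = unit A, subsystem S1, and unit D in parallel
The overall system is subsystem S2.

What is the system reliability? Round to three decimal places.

R(A) = exp(−0.00017 × 1000) = 0.84366
R(B) = exp(−0.00028 × 1000) = 0.75578
R(C) = exp(−0.000048 × 1000) = 0.95313
R(D) = exp(−0.000039 × 1000) = 0.96175
Series (B and C): 0.75578 × 0.95313 = 0.72036
Parallel (A, [0.72036], and D): 1 − (1 − 0.84366)(1 − 0.72036)(1 − 0.96175) = 0.998

0.998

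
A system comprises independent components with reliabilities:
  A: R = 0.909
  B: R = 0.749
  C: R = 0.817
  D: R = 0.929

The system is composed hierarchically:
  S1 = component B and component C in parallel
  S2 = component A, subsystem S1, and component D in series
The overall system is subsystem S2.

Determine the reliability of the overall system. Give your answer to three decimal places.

Parallel (B and C): 1 − (1 − 0.74900)(1 − 0.81700) = 0.95407
Series (A, [0.95407], and D): 0.90900 × 0.95407 × 0.92900 = 0.806

0.806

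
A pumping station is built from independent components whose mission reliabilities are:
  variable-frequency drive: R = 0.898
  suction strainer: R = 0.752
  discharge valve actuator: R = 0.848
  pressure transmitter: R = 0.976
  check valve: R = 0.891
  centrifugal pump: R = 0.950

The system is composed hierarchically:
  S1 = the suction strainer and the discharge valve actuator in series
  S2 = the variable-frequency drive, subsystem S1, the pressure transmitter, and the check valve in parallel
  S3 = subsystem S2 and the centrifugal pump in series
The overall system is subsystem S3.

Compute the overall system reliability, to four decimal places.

Series (suction strainer and discharge valve actuator): 0.752000 × 0.848000 = 0.637696
Parallel (variable-frequency drive, [0.637696], pressure transmitter, and check valve): 1 − (1 − 0.898000)(1 − 0.637696)(1 − 0.976000)(1 − 0.891000) = 0.999903
Series ([0.999903] and centrifugal pump): 0.999903 × 0.950000 = 0.9499

0.9499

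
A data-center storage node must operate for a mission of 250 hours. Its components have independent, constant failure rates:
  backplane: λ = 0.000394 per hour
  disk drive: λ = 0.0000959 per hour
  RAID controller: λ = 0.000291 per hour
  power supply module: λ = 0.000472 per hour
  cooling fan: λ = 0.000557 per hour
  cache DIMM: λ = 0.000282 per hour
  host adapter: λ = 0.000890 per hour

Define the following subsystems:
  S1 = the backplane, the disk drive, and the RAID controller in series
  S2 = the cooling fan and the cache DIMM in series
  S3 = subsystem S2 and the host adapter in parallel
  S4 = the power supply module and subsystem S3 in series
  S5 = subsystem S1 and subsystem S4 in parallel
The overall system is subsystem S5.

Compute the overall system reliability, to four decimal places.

0.9743

R(backplane) = exp(−0.000394 × 250) = 0.906196
R(disk drive) = exp(−0.0000959 × 250) = 0.976310
R(RAID controller) = exp(−0.000291 × 250) = 0.929833
R(power supply module) = exp(−0.000472 × 250) = 0.888696
R(cooling fan) = exp(−0.000557 × 250) = 0.870010
R(cache DIMM) = exp(−0.000282 × 250) = 0.931928
R(host adapter) = exp(−0.000890 × 250) = 0.800515
Series (backplane, disk drive, and RAID controller): 0.906196 × 0.976310 × 0.929833 = 0.822649
Series (cooling fan and cache DIMM): 0.870010 × 0.931928 = 0.810787
Parallel ([0.810787] and host adapter): 1 − (1 − 0.810787)(1 − 0.800515) = 0.962255
Series (power supply module and [0.962255]): 0.888696 × 0.962255 = 0.855152
Parallel ([0.822649] and [0.855152]): 1 − (1 − 0.822649)(1 − 0.855152) = 0.9743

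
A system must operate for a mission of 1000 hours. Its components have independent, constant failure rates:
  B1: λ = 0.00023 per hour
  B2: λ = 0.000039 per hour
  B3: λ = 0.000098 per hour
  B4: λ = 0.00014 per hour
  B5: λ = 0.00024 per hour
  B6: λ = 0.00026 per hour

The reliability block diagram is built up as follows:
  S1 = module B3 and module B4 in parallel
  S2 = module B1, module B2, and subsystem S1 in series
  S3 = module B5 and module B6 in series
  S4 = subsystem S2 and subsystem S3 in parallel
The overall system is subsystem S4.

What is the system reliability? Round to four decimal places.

0.9035

R(B1) = exp(−0.00023 × 1000) = 0.794534
R(B2) = exp(−0.000039 × 1000) = 0.961751
R(B3) = exp(−0.000098 × 1000) = 0.906649
R(B4) = exp(−0.00014 × 1000) = 0.869358
R(B5) = exp(−0.00024 × 1000) = 0.786628
R(B6) = exp(−0.00026 × 1000) = 0.771052
Parallel (B3 and B4): 1 − (1 − 0.906649)(1 − 0.869358) = 0.987804
Series (B1, B2, and [0.987804]): 0.794534 × 0.961751 × 0.987804 = 0.754824
Series (B5 and B6): 0.786628 × 0.771052 = 0.606531
Parallel ([0.754824] and [0.606531]): 1 − (1 − 0.754824)(1 − 0.606531) = 0.9035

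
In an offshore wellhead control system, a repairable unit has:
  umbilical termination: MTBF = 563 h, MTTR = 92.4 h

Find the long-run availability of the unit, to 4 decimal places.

0.8590

A(umbilical termination) = MTBF/(MTBF+MTTR) = 563/(563+92.4) = 0.8590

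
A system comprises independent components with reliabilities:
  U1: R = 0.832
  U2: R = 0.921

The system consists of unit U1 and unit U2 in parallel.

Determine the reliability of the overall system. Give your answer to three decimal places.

Parallel (U1 and U2): 1 − (1 − 0.83200)(1 − 0.92100) = 0.987

0.987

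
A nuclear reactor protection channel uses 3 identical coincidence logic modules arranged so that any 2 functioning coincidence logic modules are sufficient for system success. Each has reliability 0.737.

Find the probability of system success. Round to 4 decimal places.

R = Σ_{i=2}^{3} C(3,i) p^i (1−p)^{3−i} with p = 0.737
C(3,2)·0.737^2·0.263^1 = 0.428560
C(3,3)·0.737^3·0.263^0 = 0.400316
Sum = 0.8289

0.8289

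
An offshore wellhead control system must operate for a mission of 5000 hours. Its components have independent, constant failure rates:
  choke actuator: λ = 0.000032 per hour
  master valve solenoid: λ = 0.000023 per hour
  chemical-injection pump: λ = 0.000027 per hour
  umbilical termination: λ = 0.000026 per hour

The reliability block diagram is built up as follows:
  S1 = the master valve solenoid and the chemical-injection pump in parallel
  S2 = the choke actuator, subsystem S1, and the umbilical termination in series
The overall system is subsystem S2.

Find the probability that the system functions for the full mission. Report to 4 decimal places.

R(choke actuator) = exp(−0.000032 × 5000) = 0.852144
R(master valve solenoid) = exp(−0.000023 × 5000) = 0.891366
R(chemical-injection pump) = exp(−0.000027 × 5000) = 0.873716
R(umbilical termination) = exp(−0.000026 × 5000) = 0.878095
Parallel (master valve solenoid and chemical-injection pump): 1 − (1 − 0.891366)(1 − 0.873716) = 0.986281
Series (choke actuator, [0.986281], and umbilical termination): 0.852144 × 0.986281 × 0.878095 = 0.7380

0.7380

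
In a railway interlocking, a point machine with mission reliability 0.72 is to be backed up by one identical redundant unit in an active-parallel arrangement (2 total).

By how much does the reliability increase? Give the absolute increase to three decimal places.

R_before = 0.72
R_after = 1 − (1 − 0.72)^2 = 0.922
ΔR = 0.922 − 0.72 = 0.202

0.202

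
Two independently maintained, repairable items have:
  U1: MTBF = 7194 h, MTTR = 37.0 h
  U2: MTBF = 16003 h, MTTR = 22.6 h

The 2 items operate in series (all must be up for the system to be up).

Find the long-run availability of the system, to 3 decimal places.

A(U1) = MTBF/(MTBF+MTTR) = 7194/(7194+37.0) = 0.994883
A(U2) = MTBF/(MTBF+MTTR) = 16003/(16003+22.6) = 0.998590
Series availability: 0.994883 × 0.998590 = 0.993

0.993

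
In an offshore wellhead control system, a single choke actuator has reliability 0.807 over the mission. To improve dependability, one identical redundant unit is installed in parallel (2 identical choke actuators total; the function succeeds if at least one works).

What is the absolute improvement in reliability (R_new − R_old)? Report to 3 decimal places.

R_before = 0.807
R_after = 1 − (1 − 0.807)^2 = 0.963
ΔR = 0.963 − 0.807 = 0.156

0.156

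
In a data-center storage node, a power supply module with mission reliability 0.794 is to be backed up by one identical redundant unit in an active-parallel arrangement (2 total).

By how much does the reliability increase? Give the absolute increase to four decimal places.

0.1636

R_before = 0.794
R_after = 1 − (1 − 0.794)^2 = 0.9576
ΔR = 0.9576 − 0.794 = 0.1636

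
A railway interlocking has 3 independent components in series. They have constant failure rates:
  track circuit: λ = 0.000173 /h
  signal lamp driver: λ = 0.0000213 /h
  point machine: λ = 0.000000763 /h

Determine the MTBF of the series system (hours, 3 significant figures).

5130

Series of exponential components: λ_sys = Σ λ_i
λ_sys = 0.000173 + 0.0000213 + 0.000000763 = 1.9506e-04 /h
MTBF = 1 / λ_sys = 5130 h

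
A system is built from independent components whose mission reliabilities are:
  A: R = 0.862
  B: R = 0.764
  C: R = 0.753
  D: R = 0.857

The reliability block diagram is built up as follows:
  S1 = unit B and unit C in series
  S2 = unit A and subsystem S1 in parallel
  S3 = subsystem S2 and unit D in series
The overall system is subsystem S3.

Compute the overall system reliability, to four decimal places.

0.8068

Series (B and C): 0.764000 × 0.753000 = 0.575292
Parallel (A and [0.575292]): 1 − (1 − 0.862000)(1 − 0.575292) = 0.941390
Series ([0.941390] and D): 0.941390 × 0.857000 = 0.8068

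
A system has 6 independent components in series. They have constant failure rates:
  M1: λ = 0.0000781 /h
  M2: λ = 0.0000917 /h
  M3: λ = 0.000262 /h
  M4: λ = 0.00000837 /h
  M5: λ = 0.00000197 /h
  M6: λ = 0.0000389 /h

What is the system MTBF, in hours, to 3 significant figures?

Series of exponential components: λ_sys = Σ λ_i
λ_sys = 0.0000781 + 0.0000917 + 0.000262 + 0.00000837 + 0.00000197 + 0.0000389 = 4.8104e-04 /h
MTBF = 1 / λ_sys = 2080 h

2080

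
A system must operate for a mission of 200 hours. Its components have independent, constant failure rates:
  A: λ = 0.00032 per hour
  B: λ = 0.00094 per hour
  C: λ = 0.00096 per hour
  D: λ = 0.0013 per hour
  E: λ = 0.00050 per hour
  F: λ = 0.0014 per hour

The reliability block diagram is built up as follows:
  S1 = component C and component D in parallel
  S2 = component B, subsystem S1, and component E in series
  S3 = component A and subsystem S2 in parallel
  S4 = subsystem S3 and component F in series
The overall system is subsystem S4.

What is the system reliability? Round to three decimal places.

R(A) = exp(−0.00032 × 200) = 0.93800
R(B) = exp(−0.00094 × 200) = 0.82861
R(C) = exp(−0.00096 × 200) = 0.82531
R(D) = exp(−0.0013 × 200) = 0.77105
R(E) = exp(−0.00050 × 200) = 0.90484
R(F) = exp(−0.0014 × 200) = 0.75578
Parallel (C and D): 1 − (1 − 0.82531)(1 − 0.77105) = 0.96000
Series (B, [0.96000], and E): 0.82861 × 0.96000 × 0.90484 = 0.71977
Parallel (A and [0.71977]): 1 − (1 − 0.93800)(1 − 0.71977) = 0.98263
Series ([0.98263] and F): 0.98263 × 0.75578 = 0.743

0.743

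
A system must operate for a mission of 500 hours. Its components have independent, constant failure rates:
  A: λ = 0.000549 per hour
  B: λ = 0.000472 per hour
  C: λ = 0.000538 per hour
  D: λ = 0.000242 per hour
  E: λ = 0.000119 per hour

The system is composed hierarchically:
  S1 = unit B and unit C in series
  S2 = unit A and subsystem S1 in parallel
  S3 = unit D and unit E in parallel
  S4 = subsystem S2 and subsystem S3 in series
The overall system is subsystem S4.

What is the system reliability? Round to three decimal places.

R(A) = exp(−0.000549 × 500) = 0.75995
R(B) = exp(−0.000472 × 500) = 0.78978
R(C) = exp(−0.000538 × 500) = 0.76414
R(D) = exp(−0.000242 × 500) = 0.88603
R(E) = exp(−0.000119 × 500) = 0.94224
Series (B and C): 0.78978 × 0.76414 = 0.60350
Parallel (A and [0.60350]): 1 − (1 − 0.75995)(1 − 0.60350) = 0.90482
Parallel (D and E): 1 − (1 − 0.88603)(1 − 0.94224) = 0.99342
Series ([0.90482] and [0.99342]): 0.90482 × 0.99342 = 0.899

0.899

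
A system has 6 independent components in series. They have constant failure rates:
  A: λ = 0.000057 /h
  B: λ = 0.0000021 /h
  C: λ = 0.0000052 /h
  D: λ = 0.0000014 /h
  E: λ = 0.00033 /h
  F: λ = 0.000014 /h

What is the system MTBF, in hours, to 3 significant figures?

Series of exponential components: λ_sys = Σ λ_i
λ_sys = 0.000057 + 0.0000021 + 0.0000052 + 0.0000014 + 0.00033 + 0.000014 = 4.0970e-04 /h
MTBF = 1 / λ_sys = 2440 h

2440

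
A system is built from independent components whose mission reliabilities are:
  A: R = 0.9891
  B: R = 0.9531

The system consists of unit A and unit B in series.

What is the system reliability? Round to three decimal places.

Series (A and B): 0.98910 × 0.95310 = 0.943

0.943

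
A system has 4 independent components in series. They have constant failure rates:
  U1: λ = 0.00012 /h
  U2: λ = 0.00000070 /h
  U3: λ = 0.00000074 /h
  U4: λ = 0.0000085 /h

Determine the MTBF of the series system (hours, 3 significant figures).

Series of exponential components: λ_sys = Σ λ_i
λ_sys = 0.00012 + 0.00000070 + 0.00000074 + 0.0000085 = 1.2994e-04 /h
MTBF = 1 / λ_sys = 7700 h

7700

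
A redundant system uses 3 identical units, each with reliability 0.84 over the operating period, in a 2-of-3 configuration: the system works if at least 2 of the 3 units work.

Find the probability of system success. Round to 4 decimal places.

0.9314

R = Σ_{i=2}^{3} C(3,i) p^i (1−p)^{3−i} with p = 0.84
C(3,2)·0.84^2·0.16^1 = 0.338688
C(3,3)·0.84^3·0.16^0 = 0.592704
Sum = 0.9314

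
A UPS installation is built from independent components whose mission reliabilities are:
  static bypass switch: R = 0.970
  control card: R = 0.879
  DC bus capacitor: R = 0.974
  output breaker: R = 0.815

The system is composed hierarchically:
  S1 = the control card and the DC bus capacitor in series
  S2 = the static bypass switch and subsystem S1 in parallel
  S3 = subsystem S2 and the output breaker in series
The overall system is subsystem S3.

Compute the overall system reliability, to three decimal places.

0.811

Series (control card and DC bus capacitor): 0.87900 × 0.97400 = 0.85615
Parallel (static bypass switch and [0.85615]): 1 − (1 − 0.97000)(1 − 0.85615) = 0.99568
Series ([0.99568] and output breaker): 0.99568 × 0.81500 = 0.811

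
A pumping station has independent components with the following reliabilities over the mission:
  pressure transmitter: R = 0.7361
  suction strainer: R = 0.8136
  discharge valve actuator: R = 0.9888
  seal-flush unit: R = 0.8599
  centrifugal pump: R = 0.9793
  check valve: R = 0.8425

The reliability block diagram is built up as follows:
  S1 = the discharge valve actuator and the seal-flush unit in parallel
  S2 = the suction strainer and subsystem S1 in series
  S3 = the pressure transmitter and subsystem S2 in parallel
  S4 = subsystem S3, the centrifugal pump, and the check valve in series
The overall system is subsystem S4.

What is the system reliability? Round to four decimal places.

Parallel (discharge valve actuator and seal-flush unit): 1 − (1 − 0.988800)(1 − 0.859900) = 0.998431
Series (suction strainer and [0.998431]): 0.813600 × 0.998431 = 0.812323
Parallel (pressure transmitter and [0.812323]): 1 − (1 − 0.736100)(1 − 0.812323) = 0.950472
Series ([0.950472], centrifugal pump, and check valve): 0.950472 × 0.979300 × 0.842500 = 0.7842

0.7842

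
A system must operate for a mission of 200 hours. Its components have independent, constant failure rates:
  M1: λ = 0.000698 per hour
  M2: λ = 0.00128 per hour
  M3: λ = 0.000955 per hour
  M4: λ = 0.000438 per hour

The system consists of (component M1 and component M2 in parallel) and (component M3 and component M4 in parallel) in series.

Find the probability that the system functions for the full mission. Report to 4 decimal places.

R(M1) = exp(−0.000698 × 200) = 0.869706
R(M2) = exp(−0.00128 × 200) = 0.774142
R(M3) = exp(−0.000955 × 200) = 0.826133
R(M4) = exp(−0.000438 × 200) = 0.916127
Parallel (M1 and M2): 1 − (1 − 0.869706)(1 − 0.774142) = 0.970572
Parallel (M3 and M4): 1 − (1 − 0.826133)(1 − 0.916127) = 0.985417
Series ([0.970572] and [0.985417]): 0.970572 × 0.985417 = 0.9564

0.9564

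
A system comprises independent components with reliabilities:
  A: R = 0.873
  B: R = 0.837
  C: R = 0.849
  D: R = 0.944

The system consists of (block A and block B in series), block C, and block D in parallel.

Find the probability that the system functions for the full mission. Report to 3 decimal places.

Series (A and B): 0.87300 × 0.83700 = 0.73070
Parallel ([0.73070], C, and D): 1 − (1 − 0.73070)(1 − 0.84900)(1 − 0.94400) = 0.998

0.998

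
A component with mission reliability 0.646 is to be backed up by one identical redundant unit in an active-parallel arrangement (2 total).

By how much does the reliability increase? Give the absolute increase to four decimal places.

R_before = 0.646
R_after = 1 − (1 − 0.646)^2 = 0.8747
ΔR = 0.8747 − 0.646 = 0.2287

0.2287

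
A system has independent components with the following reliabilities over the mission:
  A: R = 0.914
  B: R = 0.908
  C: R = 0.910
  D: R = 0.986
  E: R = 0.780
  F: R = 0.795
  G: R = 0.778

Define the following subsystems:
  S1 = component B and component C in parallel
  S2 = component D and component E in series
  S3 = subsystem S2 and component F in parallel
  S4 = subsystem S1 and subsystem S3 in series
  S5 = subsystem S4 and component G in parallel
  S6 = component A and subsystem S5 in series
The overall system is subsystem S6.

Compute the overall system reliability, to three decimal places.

0.903

Parallel (B and C): 1 − (1 − 0.90800)(1 − 0.91000) = 0.99172
Series (D and E): 0.98600 × 0.78000 = 0.76908
Parallel ([0.76908] and F): 1 − (1 − 0.76908)(1 − 0.79500) = 0.95266
Series ([0.99172] and [0.95266]): 0.99172 × 0.95266 = 0.94477
Parallel ([0.94477] and G): 1 − (1 − 0.94477)(1 − 0.77800) = 0.98774
Series (A and [0.98774]): 0.91400 × 0.98774 = 0.903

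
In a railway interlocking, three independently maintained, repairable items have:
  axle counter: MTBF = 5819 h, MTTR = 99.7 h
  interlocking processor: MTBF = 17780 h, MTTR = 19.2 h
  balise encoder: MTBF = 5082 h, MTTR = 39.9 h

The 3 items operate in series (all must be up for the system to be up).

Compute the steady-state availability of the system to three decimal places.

0.974

A(axle counter) = MTBF/(MTBF+MTTR) = 5819/(5819+99.7) = 0.983155
A(interlocking processor) = MTBF/(MTBF+MTTR) = 17780/(17780+19.2) = 0.998921
A(balise encoder) = MTBF/(MTBF+MTTR) = 5082/(5082+39.9) = 0.992210
Series availability: 0.983155 × 0.998921 × 0.992210 = 0.974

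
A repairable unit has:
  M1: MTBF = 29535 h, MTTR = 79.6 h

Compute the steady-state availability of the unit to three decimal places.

0.997

A(M1) = MTBF/(MTBF+MTTR) = 29535/(29535+79.6) = 0.997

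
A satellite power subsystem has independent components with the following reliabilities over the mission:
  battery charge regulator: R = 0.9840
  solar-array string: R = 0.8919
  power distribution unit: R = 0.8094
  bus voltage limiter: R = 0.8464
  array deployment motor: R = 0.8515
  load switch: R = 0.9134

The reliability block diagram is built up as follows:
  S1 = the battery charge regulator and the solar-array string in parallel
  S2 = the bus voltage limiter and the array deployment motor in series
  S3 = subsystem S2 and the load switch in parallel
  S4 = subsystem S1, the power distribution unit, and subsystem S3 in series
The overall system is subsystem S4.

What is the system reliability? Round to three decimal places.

0.788

Parallel (battery charge regulator and solar-array string): 1 − (1 − 0.98400)(1 − 0.89190) = 0.99827
Series (bus voltage limiter and array deployment motor): 0.84640 × 0.85150 = 0.72071
Parallel ([0.72071] and load switch): 1 − (1 − 0.72071)(1 − 0.91340) = 0.97581
Series ([0.99827], power distribution unit, and [0.97581]): 0.99827 × 0.80940 × 0.97581 = 0.788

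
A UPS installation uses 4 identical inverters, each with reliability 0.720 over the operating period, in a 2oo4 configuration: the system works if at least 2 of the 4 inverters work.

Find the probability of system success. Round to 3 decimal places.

0.931

R = Σ_{i=2}^{4} C(4,i) p^i (1−p)^{4−i} with p = 0.720
C(4,2)·0.720^2·0.280^2 = 0.24386
C(4,3)·0.720^3·0.280^1 = 0.41804
C(4,4)·0.720^4·0.280^0 = 0.26874
Sum = 0.931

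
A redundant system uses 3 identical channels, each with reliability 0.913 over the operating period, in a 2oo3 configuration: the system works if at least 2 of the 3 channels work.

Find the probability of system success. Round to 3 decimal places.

0.979

R = Σ_{i=2}^{3} C(3,i) p^i (1−p)^{3−i} with p = 0.913
C(3,2)·0.913^2·0.087^1 = 0.21756
C(3,3)·0.913^3·0.087^0 = 0.76105
Sum = 0.979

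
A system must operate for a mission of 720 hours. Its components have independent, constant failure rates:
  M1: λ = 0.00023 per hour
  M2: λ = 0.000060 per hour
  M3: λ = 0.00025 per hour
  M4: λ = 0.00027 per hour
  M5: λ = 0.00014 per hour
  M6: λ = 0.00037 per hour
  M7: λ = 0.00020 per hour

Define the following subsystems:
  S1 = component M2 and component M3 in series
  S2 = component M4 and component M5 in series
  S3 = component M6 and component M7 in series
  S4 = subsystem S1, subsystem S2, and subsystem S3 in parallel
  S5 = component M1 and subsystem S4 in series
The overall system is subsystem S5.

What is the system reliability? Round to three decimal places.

0.833

R(M1) = exp(−0.00023 × 720) = 0.84739
R(M2) = exp(−0.000060 × 720) = 0.95772
R(M3) = exp(−0.00025 × 720) = 0.83527
R(M4) = exp(−0.00027 × 720) = 0.82333
R(M5) = exp(−0.00014 × 720) = 0.90411
R(M6) = exp(−0.00037 × 720) = 0.76613
R(M7) = exp(−0.00020 × 720) = 0.86589
Series (M2 and M3): 0.95772 × 0.83527 = 0.79995
Series (M4 and M5): 0.82333 × 0.90411 = 0.74438
Series (M6 and M7): 0.76613 × 0.86589 = 0.66338
Parallel ([0.79995], [0.74438], and [0.66338]): 1 − (1 − 0.79995)(1 − 0.74438)(1 − 0.66338) = 0.98279
Series (M1 and [0.98279]): 0.84739 × 0.98279 = 0.833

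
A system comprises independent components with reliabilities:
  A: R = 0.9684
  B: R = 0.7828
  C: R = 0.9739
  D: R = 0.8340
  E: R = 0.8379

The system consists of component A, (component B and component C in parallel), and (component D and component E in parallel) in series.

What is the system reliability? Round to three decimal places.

Parallel (B and C): 1 − (1 − 0.78280)(1 − 0.97390) = 0.99433
Parallel (D and E): 1 − (1 − 0.83400)(1 − 0.83790) = 0.97309
Series (A, [0.99433], and [0.97309]): 0.96840 × 0.99433 × 0.97309 = 0.937

0.937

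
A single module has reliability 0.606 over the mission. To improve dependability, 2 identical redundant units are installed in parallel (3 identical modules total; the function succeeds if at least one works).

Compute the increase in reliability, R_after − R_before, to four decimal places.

0.3328

R_before = 0.606
R_after = 1 − (1 − 0.606)^3 = 0.9388
ΔR = 0.9388 − 0.606 = 0.3328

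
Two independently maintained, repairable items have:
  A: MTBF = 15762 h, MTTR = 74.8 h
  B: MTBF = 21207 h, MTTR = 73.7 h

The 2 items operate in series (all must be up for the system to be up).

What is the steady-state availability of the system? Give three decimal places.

A(A) = MTBF/(MTBF+MTTR) = 15762/(15762+74.8) = 0.995277
A(B) = MTBF/(MTBF+MTTR) = 21207/(21207+73.7) = 0.996537
Series availability: 0.995277 × 0.996537 = 0.992

0.992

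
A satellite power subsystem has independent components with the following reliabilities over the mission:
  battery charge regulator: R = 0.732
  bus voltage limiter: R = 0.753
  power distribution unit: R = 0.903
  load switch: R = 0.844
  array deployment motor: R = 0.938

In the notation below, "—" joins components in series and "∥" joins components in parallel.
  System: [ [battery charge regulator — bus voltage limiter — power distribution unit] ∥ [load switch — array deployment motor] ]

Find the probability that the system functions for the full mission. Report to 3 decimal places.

Series (battery charge regulator, bus voltage limiter, and power distribution unit): 0.73200 × 0.75300 × 0.90300 = 0.49773
Series (load switch and array deployment motor): 0.84400 × 0.93800 = 0.79167
Parallel ([0.49773] and [0.79167]): 1 − (1 − 0.49773)(1 − 0.79167) = 0.895

0.895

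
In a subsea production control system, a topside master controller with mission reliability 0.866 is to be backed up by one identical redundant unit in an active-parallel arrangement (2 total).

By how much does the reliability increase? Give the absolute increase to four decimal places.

R_before = 0.866
R_after = 1 − (1 − 0.866)^2 = 0.9820
ΔR = 0.9820 − 0.866 = 0.1160

0.1160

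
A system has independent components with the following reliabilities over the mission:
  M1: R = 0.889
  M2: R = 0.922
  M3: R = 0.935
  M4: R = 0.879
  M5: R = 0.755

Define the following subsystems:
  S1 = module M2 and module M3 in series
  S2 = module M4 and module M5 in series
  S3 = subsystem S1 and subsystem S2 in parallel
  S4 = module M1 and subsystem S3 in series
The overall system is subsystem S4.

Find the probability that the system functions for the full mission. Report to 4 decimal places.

Series (M2 and M3): 0.922000 × 0.935000 = 0.862070
Series (M4 and M5): 0.879000 × 0.755000 = 0.663645
Parallel ([0.862070] and [0.663645]): 1 − (1 − 0.862070)(1 − 0.663645) = 0.953607
Series (M1 and [0.953607]): 0.889000 × 0.953607 = 0.8478

0.8478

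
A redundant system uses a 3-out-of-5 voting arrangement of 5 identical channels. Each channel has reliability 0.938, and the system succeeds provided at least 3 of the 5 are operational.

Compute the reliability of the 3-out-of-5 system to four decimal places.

R = Σ_{i=3}^{5} C(5,i) p^i (1−p)^{5−i} with p = 0.938
C(5,3)·0.938^3·0.062^2 = 0.031724
C(5,4)·0.938^4·0.062^1 = 0.239979
C(5,5)·0.938^5·0.062^0 = 0.726130
Sum = 0.9978

0.9978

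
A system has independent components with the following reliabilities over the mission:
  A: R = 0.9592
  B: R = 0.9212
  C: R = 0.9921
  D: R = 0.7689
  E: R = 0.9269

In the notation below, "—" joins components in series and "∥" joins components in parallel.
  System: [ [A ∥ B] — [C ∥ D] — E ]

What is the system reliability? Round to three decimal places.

Parallel (A and B): 1 − (1 − 0.95920)(1 − 0.92120) = 0.99678
Parallel (C and D): 1 − (1 − 0.99210)(1 − 0.76890) = 0.99817
Series ([0.99678], [0.99817], and E): 0.99678 × 0.99817 × 0.92690 = 0.922

0.922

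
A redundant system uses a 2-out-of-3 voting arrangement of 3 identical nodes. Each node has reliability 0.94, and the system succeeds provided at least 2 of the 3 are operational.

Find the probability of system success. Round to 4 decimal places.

R = Σ_{i=2}^{3} C(3,i) p^i (1−p)^{3−i} with p = 0.94
C(3,2)·0.94^2·0.06^1 = 0.159048
C(3,3)·0.94^3·0.06^0 = 0.830584
Sum = 0.9896

0.9896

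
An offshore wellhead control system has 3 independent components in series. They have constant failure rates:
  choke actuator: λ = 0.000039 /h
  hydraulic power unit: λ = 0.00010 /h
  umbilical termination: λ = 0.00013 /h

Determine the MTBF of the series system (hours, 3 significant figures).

Series of exponential components: λ_sys = Σ λ_i
λ_sys = 0.000039 + 0.00010 + 0.00013 = 2.6900e-04 /h
MTBF = 1 / λ_sys = 3720 h

3720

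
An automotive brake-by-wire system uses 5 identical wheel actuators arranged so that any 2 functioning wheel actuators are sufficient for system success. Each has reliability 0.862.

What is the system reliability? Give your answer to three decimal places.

R = Σ_{i=2}^{5} C(5,i) p^i (1−p)^{5−i} with p = 0.862
C(5,2)·0.862^2·0.138^3 = 0.01953
C(5,3)·0.862^3·0.138^2 = 0.12198
C(5,4)·0.862^4·0.138^1 = 0.38096
C(5,5)·0.862^5·0.138^0 = 0.47592
Sum = 0.998

0.998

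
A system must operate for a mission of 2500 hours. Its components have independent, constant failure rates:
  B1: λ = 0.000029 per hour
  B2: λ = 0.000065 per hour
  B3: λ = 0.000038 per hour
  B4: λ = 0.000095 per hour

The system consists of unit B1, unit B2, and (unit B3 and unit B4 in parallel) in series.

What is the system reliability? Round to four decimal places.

0.7754

R(B1) = exp(−0.000029 × 2500) = 0.930066
R(B2) = exp(−0.000065 × 2500) = 0.850016
R(B3) = exp(−0.000038 × 2500) = 0.909373
R(B4) = exp(−0.000095 × 2500) = 0.788597
Parallel (B3 and B4): 1 − (1 − 0.909373)(1 − 0.788597) = 0.980841
Series (B1, B2, and [0.980841]): 0.930066 × 0.850016 × 0.980841 = 0.7754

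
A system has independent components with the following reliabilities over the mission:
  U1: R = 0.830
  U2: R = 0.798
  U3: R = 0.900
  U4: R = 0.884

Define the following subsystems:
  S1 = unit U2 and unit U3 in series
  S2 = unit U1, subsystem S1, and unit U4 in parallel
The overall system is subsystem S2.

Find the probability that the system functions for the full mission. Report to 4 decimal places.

0.9944

Series (U2 and U3): 0.798000 × 0.900000 = 0.718200
Parallel (U1, [0.718200], and U4): 1 − (1 − 0.830000)(1 − 0.718200)(1 − 0.884000) = 0.9944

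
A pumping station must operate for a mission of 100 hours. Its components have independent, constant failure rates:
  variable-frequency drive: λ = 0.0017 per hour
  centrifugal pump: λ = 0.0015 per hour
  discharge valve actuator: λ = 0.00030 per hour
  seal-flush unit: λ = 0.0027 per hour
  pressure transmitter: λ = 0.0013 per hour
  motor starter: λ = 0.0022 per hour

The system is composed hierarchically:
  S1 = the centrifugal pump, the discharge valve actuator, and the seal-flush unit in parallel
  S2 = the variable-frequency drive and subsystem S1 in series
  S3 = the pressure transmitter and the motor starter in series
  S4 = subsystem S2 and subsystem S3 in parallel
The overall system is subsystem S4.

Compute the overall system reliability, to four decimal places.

R(variable-frequency drive) = exp(−0.0017 × 100) = 0.843665
R(centrifugal pump) = exp(−0.0015 × 100) = 0.860708
R(discharge valve actuator) = exp(−0.00030 × 100) = 0.970446
R(seal-flush unit) = exp(−0.0027 × 100) = 0.763379
R(pressure transmitter) = exp(−0.0013 × 100) = 0.878095
R(motor starter) = exp(−0.0022 × 100) = 0.802519
Parallel (centrifugal pump, discharge valve actuator, and seal-flush unit): 1 − (1 − 0.860708)(1 − 0.970446)(1 − 0.763379) = 0.999026
Series (variable-frequency drive and [0.999026]): 0.843665 × 0.999026 = 0.842843
Series (pressure transmitter and motor starter): 0.878095 × 0.802519 = 0.704688
Parallel ([0.842843] and [0.704688]): 1 − (1 − 0.842843)(1 − 0.704688) = 0.9536

0.9536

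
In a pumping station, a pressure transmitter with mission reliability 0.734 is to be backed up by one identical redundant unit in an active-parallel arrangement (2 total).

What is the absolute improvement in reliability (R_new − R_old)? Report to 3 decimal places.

R_before = 0.734
R_after = 1 − (1 − 0.734)^2 = 0.929
ΔR = 0.929 − 0.734 = 0.195

0.195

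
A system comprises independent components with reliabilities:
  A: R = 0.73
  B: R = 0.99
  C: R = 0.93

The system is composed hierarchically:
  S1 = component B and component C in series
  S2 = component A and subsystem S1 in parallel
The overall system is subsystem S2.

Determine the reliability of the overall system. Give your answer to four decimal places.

Series (B and C): 0.990000 × 0.930000 = 0.920700
Parallel (A and [0.920700]): 1 − (1 − 0.730000)(1 − 0.920700) = 0.9786

0.9786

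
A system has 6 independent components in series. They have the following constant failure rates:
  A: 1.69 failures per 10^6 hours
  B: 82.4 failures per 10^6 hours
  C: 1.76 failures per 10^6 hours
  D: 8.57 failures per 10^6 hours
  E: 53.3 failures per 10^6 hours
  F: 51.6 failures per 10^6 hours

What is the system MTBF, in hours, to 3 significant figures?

Series of exponential components: λ_sys = Σ λ_i
λ_sys = 0.00000169 + 0.0000824 + 0.00000176 + 0.00000857 + 0.0000533 + 0.0000516 = 1.9932e-04 /h
MTBF = 1 / λ_sys = 5020 h

5020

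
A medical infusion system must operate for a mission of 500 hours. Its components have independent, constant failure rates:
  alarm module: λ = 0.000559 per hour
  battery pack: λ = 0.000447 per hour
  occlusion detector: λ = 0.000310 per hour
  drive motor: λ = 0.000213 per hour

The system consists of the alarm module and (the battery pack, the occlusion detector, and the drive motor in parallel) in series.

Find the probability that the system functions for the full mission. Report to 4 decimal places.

R(alarm module) = exp(−0.000559 × 500) = 0.756162
R(battery pack) = exp(−0.000447 × 500) = 0.799715
R(occlusion detector) = exp(−0.000310 × 500) = 0.856415
R(drive motor) = exp(−0.000213 × 500) = 0.898975
Parallel (battery pack, occlusion detector, and drive motor): 1 − (1 − 0.799715)(1 − 0.856415)(1 − 0.898975) = 0.997095
Series (alarm module and [0.997095]): 0.756162 × 0.997095 = 0.7540

0.7540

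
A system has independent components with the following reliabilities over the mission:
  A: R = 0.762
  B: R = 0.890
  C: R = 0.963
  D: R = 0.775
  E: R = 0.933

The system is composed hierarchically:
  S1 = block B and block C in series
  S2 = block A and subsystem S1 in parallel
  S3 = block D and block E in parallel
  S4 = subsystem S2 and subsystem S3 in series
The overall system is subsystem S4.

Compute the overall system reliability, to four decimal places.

0.9514

Series (B and C): 0.890000 × 0.963000 = 0.857070
Parallel (A and [0.857070]): 1 − (1 − 0.762000)(1 − 0.857070) = 0.965983
Parallel (D and E): 1 − (1 − 0.775000)(1 − 0.933000) = 0.984925
Series ([0.965983] and [0.984925]): 0.965983 × 0.984925 = 0.9514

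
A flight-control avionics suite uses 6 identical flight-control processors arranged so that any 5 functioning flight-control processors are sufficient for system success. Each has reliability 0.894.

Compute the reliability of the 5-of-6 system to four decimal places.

R = Σ_{i=5}^{6} C(6,i) p^i (1−p)^{6−i} with p = 0.894
C(6,5)·0.894^5·0.106^1 = 0.363199
C(6,6)·0.894^6·0.106^0 = 0.510535
Sum = 0.8737

0.8737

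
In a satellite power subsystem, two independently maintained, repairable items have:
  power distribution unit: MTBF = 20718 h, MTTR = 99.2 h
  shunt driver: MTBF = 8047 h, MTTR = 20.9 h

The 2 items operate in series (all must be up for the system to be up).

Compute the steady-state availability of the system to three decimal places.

0.993

A(power distribution unit) = MTBF/(MTBF+MTTR) = 20718/(20718+99.2) = 0.995235
A(shunt driver) = MTBF/(MTBF+MTTR) = 8047/(8047+20.9) = 0.997409
Series availability: 0.995235 × 0.997409 = 0.993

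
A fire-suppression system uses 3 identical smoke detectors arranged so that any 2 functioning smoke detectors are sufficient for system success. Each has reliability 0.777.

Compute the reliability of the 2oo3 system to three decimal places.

R = Σ_{i=2}^{3} C(3,i) p^i (1−p)^{3−i} with p = 0.777
C(3,2)·0.777^2·0.223^1 = 0.40389
C(3,3)·0.777^3·0.223^0 = 0.46910
Sum = 0.873

0.873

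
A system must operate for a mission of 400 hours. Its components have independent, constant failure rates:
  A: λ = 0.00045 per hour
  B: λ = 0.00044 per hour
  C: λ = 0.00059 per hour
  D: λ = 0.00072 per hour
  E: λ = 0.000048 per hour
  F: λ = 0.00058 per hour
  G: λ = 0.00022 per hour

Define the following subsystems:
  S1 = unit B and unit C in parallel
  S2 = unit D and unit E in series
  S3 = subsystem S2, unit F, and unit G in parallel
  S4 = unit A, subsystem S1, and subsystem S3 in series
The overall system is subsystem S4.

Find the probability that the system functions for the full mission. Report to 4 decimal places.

0.8032

R(A) = exp(−0.00045 × 400) = 0.835270
R(B) = exp(−0.00044 × 400) = 0.838618
R(C) = exp(−0.00059 × 400) = 0.789781
R(D) = exp(−0.00072 × 400) = 0.749762
R(E) = exp(−0.000048 × 400) = 0.980983
R(F) = exp(−0.00058 × 400) = 0.792946
R(G) = exp(−0.00022 × 400) = 0.915761
Parallel (B and C): 1 − (1 − 0.838618)(1 − 0.789781) = 0.966074
Series (D and E): 0.749762 × 0.980983 = 0.735504
Parallel ([0.735504], F, and G): 1 − (1 − 0.735504)(1 − 0.792946)(1 − 0.915761) = 0.995387
Series (A, [0.966074], and [0.995387]): 0.835270 × 0.966074 × 0.995387 = 0.8032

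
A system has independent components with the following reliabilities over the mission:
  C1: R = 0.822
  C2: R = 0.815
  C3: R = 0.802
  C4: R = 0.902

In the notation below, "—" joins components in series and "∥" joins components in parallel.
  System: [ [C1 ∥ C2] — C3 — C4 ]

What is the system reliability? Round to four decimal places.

Parallel (C1 and C2): 1 − (1 − 0.822000)(1 − 0.815000) = 0.967070
Series ([0.967070], C3, and C4): 0.967070 × 0.802000 × 0.902000 = 0.6996

0.6996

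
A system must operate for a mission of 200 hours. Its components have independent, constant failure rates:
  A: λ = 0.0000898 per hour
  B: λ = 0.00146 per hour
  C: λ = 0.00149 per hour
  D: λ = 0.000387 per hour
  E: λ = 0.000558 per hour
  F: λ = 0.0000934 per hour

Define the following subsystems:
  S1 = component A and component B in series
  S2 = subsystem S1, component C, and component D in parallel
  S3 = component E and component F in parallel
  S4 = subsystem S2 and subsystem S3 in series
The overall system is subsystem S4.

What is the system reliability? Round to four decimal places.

0.9929

R(A) = exp(−0.0000898 × 200) = 0.982200
R(B) = exp(−0.00146 × 200) = 0.746769
R(C) = exp(−0.00149 × 200) = 0.742301
R(D) = exp(−0.000387 × 200) = 0.925520
R(E) = exp(−0.000558 × 200) = 0.894402
R(F) = exp(−0.0000934 × 200) = 0.981493
Series (A and B): 0.982200 × 0.746769 = 0.733477
Parallel ([0.733477], C, and D): 1 − (1 − 0.733477)(1 − 0.742301)(1 − 0.925520) = 0.994885
Parallel (E and F): 1 − (1 − 0.894402)(1 − 0.981493) = 0.998046
Series ([0.994885] and [0.998046]): 0.994885 × 0.998046 = 0.9929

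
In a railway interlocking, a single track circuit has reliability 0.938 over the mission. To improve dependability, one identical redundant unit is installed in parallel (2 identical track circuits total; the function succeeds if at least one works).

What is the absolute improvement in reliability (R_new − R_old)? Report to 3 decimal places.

R_before = 0.938
R_after = 1 − (1 − 0.938)^2 = 0.996
ΔR = 0.996 − 0.938 = 0.058

0.058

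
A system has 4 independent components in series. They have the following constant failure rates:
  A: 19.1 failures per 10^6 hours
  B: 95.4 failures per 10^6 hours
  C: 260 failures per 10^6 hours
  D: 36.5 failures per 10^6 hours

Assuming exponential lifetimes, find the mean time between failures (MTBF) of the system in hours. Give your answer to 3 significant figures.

Series of exponential components: λ_sys = Σ λ_i
λ_sys = 0.0000191 + 0.0000954 + 0.000260 + 0.0000365 = 4.1100e-04 /h
MTBF = 1 / λ_sys = 2430 h

2430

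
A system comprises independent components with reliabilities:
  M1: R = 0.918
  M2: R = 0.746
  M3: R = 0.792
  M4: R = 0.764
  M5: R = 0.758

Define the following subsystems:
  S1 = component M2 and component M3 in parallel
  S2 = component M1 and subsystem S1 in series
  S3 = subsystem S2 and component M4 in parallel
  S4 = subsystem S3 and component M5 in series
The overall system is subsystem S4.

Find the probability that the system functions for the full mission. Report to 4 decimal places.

Parallel (M2 and M3): 1 − (1 − 0.746000)(1 − 0.792000) = 0.947168
Series (M1 and [0.947168]): 0.918000 × 0.947168 = 0.869500
Parallel ([0.869500] and M4): 1 − (1 − 0.869500)(1 − 0.764000) = 0.969202
Series ([0.969202] and M5): 0.969202 × 0.758000 = 0.7347

0.7347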